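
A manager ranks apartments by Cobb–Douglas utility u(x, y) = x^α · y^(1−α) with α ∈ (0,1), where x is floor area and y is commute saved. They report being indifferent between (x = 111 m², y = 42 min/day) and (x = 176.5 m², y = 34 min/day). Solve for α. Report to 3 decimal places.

α ≈ 0.313

Indifference: 111^α · 42^(1−α) = 176.5^α · 34^(1−α).
Rearrange to (111/176.5)^α = (34/42)^(1−α) and take logs: α·-0.463791 = (1−α)·-0.211309.
So α/(1−α) = (-0.211309)/(-0.463791) = 0.455613, and α = 0.455613/1.455613 ≈ 0.313.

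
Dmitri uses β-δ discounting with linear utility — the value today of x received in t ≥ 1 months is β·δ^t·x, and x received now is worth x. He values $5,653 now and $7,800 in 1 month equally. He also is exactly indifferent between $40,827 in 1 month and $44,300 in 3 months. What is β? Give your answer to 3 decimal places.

β ≈ 0.755

From the later pair, β·δ^1·40827 = β·δ^3·44300; dividing through, δ^2 = 40827/44300 = 0.92160, so δ = 0.96000.
Substituting δ into 5653 = β·δ·7800: β = 5653/(7488.011) ≈ 0.755.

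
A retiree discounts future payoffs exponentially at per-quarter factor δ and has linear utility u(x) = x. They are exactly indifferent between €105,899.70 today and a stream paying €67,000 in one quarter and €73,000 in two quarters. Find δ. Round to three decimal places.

Present value of the stream is 67000·δ + 73000·δ². Indifference gives 67000δ + 73000δ² = 105899.70.
That is, 73000δ² + 67000δ − 105899.70 = 0, a quadratic in δ.
The positive root is δ = [−67000 + √(67000² + 4·73000·105899.70)] / (2·73000) = (−67000 + 188180.000)/146000 ≈ 0.830.

δ ≈ 0.830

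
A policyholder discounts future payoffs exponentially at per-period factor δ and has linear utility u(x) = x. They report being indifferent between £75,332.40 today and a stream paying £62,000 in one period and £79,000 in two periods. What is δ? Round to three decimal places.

The stream is worth 62000δ + 79000δ² today, so 62000δ + 79000δ² = 75332.40.
That is, 79000δ² + 62000δ − 75332.40 = 0, a quadratic in δ.
δ = (−62000 + √(62000² + 4·79000·75332.40)) / (2·79000) = (−62000 + √27649038400.00) / 158000 ≈ 0.660.

δ ≈ 0.660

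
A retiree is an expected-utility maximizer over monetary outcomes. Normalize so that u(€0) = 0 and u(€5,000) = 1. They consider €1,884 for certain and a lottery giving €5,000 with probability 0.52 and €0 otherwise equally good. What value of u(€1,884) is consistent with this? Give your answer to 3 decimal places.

The indifference gives u(€1,884) = 0.52·u(€5,000) + 0.48·u(€0) = 0.52·1 + 0.48·0 = 0.52.

0.520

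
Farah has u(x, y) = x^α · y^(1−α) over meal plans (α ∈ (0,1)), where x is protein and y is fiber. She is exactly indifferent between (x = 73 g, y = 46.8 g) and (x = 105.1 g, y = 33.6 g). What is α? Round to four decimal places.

The Cobb–Douglas utilities coincide, so 73^α·46.8^(1−α) = 105.1^α·33.6^(1−α).
Taking logs: α·ln 73 + (1−α)·ln 46.8 = α·ln 105.1 + (1−α)·ln 33.6, i.e. α·-0.3644528 = (1−α)·-0.3313571.
So α/(1−α) = (-0.3313571)/(-0.3644528) = 0.9091907, and α = 0.9091907/1.9091907 ≈ 0.4762.

α ≈ 0.4762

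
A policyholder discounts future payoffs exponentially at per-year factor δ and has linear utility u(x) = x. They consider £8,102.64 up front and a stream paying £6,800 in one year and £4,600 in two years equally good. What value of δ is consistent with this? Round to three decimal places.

δ ≈ 0.780

Equating present values: 8102.64 = 6800δ + 4600δ².
That is, 4600δ² + 6800δ − 8102.64 = 0, a quadratic in δ.
δ = (−6800 + √(6800² + 4·4600·8102.64)) / (2·4600) = (−6800 + √195328576.00) / 9200 ≈ 0.780.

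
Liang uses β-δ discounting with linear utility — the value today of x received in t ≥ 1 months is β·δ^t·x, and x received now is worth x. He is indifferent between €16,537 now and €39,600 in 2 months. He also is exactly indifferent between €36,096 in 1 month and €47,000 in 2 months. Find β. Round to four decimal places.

β ≈ 0.7080

From the later pair, β·δ^1·36096 = β·δ^2·47000; dividing through, δ = 36096/47000 = 0.76800.
Substituting δ into 16537 = β·δ^2·39600: β = 16537/(23357.030) ≈ 0.7080.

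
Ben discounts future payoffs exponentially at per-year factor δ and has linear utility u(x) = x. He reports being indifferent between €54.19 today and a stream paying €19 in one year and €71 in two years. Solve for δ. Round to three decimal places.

Present value of the stream is 19·δ + 71·δ². Indifference gives 19δ + 71δ² = 54.19.
So 71δ² + 19δ − 54.19 = 0.
The positive root is δ = [−19 + √(19² + 4·71·54.19)] / (2·71) = (−19 + 125.503)/142 ≈ 0.750.

δ ≈ 0.750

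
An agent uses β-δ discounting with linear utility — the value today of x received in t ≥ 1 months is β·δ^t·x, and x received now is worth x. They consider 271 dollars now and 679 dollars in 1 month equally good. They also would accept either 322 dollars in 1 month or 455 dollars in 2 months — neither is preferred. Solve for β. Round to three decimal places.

β ≈ 0.564

From the later pair, β·δ^1·322 = β·δ^2·455; dividing through, δ = 322/455 = 0.70769.
The first indifference: 271 = β·δ·679, so β = 271/(δ·679) = 271/(0.70769·679) ≈ 0.564.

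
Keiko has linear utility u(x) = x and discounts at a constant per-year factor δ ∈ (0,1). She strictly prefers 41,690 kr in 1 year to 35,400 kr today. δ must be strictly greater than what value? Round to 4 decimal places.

Under u(x) = x this choice says 35400 < δ·41690.
Dividing through by 41690 gives δ > 0.84912.

δ > 0.8491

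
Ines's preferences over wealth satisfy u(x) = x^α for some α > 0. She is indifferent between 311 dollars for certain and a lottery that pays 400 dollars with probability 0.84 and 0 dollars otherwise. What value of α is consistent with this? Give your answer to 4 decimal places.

α ≈ 0.6928

The lottery's expected utility is 0.84·u(400) + 0.16·u(0) = 0.84·400^α (since u(0) = 0 for α > 0).
Setting u(311) equal to that: 311^α = 0.84·400^α ⇒ (311/400)^α = 0.84.
α = ln(0.84) / ln(311/400) = -0.1743534/-0.2516716 ≈ 0.6928.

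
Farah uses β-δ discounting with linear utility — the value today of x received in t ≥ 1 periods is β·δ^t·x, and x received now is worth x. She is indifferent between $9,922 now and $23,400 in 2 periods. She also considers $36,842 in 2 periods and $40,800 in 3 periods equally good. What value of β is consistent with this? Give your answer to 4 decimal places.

The second indifference involves only future payoffs, so β cancels: β·δ^2·36842 = β·δ^3·40800, giving δ = 36842/40800 = 0.90299.
The first indifference: 9922 = β·δ^2·23400, so β = 9922/(δ^2·23400) = 9922/(0.81539·23400) ≈ 0.5200.

β ≈ 0.5200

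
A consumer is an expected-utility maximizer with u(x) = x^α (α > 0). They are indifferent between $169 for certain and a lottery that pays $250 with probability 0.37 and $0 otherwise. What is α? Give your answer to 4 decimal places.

EU(lottery) = 0.37·250^α + 0.63·0 = 0.37·250^α.
Equating: 169^α = 0.37·250^α, i.e. 0.6760^α = 0.37.
Take logs: α = ln 0.37 / ln(169/250) ≈ 2.539194.

α ≈ 2.5392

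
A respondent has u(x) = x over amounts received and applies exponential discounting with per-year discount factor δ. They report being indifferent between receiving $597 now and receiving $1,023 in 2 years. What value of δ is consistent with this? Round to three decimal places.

Indifference means u(597) = δ^2 · u(1023), so δ^2 = u(597)/u(1023).
With u(x) = x: δ^2 = 597/1023 = 0.58358.
So δ = 0.58358^(1/2) ≈ 0.764.

δ ≈ 0.764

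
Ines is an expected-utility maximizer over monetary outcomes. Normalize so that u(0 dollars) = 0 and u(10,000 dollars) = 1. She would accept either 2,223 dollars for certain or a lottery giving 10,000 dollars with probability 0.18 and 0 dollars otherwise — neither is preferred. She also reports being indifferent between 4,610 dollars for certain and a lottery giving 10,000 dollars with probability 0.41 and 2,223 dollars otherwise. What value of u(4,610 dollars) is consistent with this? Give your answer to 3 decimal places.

First, u(2,223 dollars) = 0.18·u(10,000 dollars) + 0.82·u(0 dollars) = 0.18.
Then u(4,610 dollars) = 0.41·u(10,000 dollars) + 0.59·u(2,223 dollars) = 0.41·1.00 + 0.59·0.18 = 0.5162.

0.516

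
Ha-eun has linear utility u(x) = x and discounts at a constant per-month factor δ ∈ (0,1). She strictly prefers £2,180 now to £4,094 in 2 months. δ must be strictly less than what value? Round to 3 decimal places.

δ < 0.730

Under u(x) = x this choice says 2180 > δ^2·4094.
So δ^2 < 2180/4094 = 0.53249; taking the square root of both positive sides preserves the inequality.
δ < 0.53249^(1/2) = 0.730.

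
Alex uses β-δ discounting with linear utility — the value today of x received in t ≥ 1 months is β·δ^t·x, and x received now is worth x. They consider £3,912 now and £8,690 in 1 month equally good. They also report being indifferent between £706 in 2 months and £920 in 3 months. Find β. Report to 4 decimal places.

β ≈ 0.5866

Both payoffs in the second observation are in the future, so β drops out: δ^2·706 = δ^3·920 ⇒ δ = 706/920 = 0.76739.
The first indifference: 3912 = β·δ·8690, so β = 3912/(δ·8690) = 3912/(0.76739·8690) ≈ 0.5866.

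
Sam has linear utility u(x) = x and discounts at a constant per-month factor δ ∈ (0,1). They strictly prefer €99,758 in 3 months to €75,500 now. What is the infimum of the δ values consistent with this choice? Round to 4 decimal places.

Under u(x) = x this choice says 75500 < δ^3·99758.
Hence δ^3 > 75500/99758 = 0.75683, and x ↦ x^(1/3) is increasing on (0,∞).
δ > (75500/99758)^(1/3) ≈ 0.9113.

δ > 0.9113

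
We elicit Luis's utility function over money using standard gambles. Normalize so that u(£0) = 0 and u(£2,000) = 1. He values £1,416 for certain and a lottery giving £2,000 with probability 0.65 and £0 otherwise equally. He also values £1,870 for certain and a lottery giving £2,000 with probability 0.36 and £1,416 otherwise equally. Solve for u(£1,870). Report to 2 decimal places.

0.78

From the first indifference, u(£1,416) = 0.65·u(£2,000) + 0.35·u(£0) = 0.65·1 + 0.35·0 = 0.65.
The second indifference gives u(£1,870) = 0.36·u(£2,000) + 0.64·u(£1,416) = 0.36·1.00 + 0.64·0.65 = 0.7760.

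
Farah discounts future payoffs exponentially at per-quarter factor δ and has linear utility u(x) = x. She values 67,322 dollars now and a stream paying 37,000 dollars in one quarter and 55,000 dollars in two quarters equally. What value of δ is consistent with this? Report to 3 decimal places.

δ ≈ 0.820

Present value of the stream is 37000·δ + 55000·δ². Indifference gives 37000δ + 55000δ² = 67322.
That is, 55000δ² + 37000δ − 67322 = 0, a quadratic in δ.
The positive root is δ = [−37000 + √(37000² + 4·55000·67322)] / (2·55000) = (−37000 + 127200.000)/110000 ≈ 0.820.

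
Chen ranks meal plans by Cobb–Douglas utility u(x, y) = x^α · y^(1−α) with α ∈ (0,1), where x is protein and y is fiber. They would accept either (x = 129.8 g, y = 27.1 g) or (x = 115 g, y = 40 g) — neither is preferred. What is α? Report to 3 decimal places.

α ≈ 0.763

Set the two utilities equal: 129.8^α·27.1^(1−α) = 115^α·40^(1−α).
Taking logs: α·ln 129.8 + (1−α)·ln 27.1 = α·ln 115 + (1−α)·ln 40, i.e. α·0.121063 = (1−α)·0.389346.
Thus α·(0.510409) = 0.389346, so α = 0.389346/0.510409 ≈ 0.763.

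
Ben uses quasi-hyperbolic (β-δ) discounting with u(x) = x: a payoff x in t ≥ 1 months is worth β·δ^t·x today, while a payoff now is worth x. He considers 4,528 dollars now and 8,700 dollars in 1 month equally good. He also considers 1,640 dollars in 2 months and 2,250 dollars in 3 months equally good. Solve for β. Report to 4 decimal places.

β ≈ 0.7140

The second indifference involves only future payoffs, so β cancels: β·δ^2·1640 = β·δ^3·2250, giving δ = 1640/2250 = 0.72889.
Substituting δ into 4528 = β·δ·8700: β = 4528/(6341.333) ≈ 0.7140.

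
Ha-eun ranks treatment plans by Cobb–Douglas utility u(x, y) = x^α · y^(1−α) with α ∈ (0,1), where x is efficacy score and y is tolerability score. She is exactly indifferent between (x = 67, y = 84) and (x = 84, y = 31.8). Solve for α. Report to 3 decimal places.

Indifference: 67^α · 84^(1−α) = 84^α · 31.8^(1−α).
Rearrange to (67/84)^α = (31.8/84)^(1−α) and take logs: α·-0.226124 = (1−α)·-0.971351.
So α/(1−α) = (-0.971351)/(-0.226124) = 4.295656, and α = 4.295656/5.295656 ≈ 0.811.

α ≈ 0.811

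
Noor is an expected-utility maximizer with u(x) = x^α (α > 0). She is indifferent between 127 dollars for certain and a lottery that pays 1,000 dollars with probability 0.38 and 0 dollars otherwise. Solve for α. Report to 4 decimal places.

Since u(0) = 0, the lottery's EU is 0.38·1000^α.
Equating: 127^α = 0.38·1000^α, i.e. 0.1270^α = 0.38.
Taking logs: α·ln(127/1000) = ln(0.38), so α = -0.9675840 / -2.0635682 ≈ 0.4689.

α ≈ 0.4689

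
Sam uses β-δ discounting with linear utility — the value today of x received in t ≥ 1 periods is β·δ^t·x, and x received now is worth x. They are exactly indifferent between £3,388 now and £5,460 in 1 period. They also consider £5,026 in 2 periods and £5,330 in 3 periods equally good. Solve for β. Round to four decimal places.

From the later pair, β·δ^2·5026 = β·δ^3·5330; dividing through, δ = 5026/5330 = 0.94296.
Substituting δ into 3388 = β·δ·5460: β = 3388/(5148.585) ≈ 0.6580.

β ≈ 0.6580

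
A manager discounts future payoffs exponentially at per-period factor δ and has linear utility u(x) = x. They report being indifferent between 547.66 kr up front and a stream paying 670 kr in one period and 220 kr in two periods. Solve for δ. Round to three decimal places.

Present value of the stream is 670·δ + 220·δ². Indifference gives 670δ + 220δ² = 547.66.
That is, 220δ² + 670δ − 547.66 = 0, a quadratic in δ.
The positive root is δ = [−670 + √(670² + 4·220·547.66)] / (2·220) = (−670 + 964.801)/440 ≈ 0.670.

δ ≈ 0.670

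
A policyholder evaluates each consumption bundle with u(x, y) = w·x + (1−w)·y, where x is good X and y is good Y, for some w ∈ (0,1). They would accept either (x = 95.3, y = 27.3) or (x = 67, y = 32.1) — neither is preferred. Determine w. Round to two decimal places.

u(95.3,27.3) = u(67,32.1) means w·95.3 + (1−w)·27.3 = w·67 + (1−w)·32.1.
Collecting terms: w·28.3 = (1−w)·4.8.
The marginal rate of substitution is 4.8/28.3, so w = 4.8/(28.3+4.8) = 0.15.

w = 0.15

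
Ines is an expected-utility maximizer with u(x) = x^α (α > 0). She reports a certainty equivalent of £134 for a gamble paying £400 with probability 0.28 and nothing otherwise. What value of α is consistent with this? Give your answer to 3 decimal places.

α ≈ 1.164

The lottery's expected utility is 0.28·u(400) + 0.72·u(0) = 0.28·400^α (since u(0) = 0 for α > 0).
Indifference: 134^α = 0.28·400^α, so (134/400)^α = 0.28.
Taking logs: α·ln(134/400) = ln(0.28), so α = -1.272966 / -1.093625 ≈ 1.164.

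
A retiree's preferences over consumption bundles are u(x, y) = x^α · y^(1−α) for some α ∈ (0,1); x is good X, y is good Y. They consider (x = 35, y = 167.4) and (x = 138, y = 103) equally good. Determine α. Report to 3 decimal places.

Indifference: 35^α · 167.4^(1−α) = 138^α · 103^(1−α).
Taking logs: α·ln 35 + (1−α)·ln 167.4 = α·ln 138 + (1−α)·ln 103, i.e. α·-1.371906 = (1−α)·-0.485657.
So α/(1−α) = (-0.485657)/(-1.371906) = 0.354002, and α = 0.354002/1.354002 ≈ 0.261.

α ≈ 0.261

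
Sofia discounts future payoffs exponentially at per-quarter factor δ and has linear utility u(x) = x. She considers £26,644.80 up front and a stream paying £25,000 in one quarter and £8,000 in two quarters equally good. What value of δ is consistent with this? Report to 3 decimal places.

δ ≈ 0.840

Equating present values: 26644.80 = 25000δ + 8000δ².
That is, 8000δ² + 25000δ − 26644.80 = 0, a quadratic in δ.
By the quadratic formula (taking the positive root), δ = (−25000 + √1477633600.00) / 16000 ≈ 0.840.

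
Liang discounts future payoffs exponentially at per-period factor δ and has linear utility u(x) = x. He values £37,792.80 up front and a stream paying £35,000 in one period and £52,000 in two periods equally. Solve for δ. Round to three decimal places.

Present value of the stream is 35000·δ + 52000·δ². Indifference gives 35000δ + 52000δ² = 37792.80.
That is, 52000δ² + 35000δ − 37792.80 = 0, a quadratic in δ.
By the quadratic formula (taking the positive root), δ = (−35000 + √9085902400.00) / 104000 ≈ 0.580.

δ ≈ 0.580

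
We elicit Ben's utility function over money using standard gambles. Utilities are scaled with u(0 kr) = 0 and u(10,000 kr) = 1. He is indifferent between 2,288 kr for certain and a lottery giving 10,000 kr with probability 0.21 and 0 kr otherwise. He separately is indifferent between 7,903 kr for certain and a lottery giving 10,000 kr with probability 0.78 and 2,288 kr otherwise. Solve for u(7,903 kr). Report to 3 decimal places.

0.826

From the first indifference, u(2,288 kr) = 0.21·u(10,000 kr) + 0.79·u(0 kr) = 0.21·1 + 0.79·0 = 0.21.
Then u(7,903 kr) = 0.78·u(10,000 kr) + 0.22·u(2,288 kr) = 0.78·1.00 + 0.22·0.21 = 0.8262.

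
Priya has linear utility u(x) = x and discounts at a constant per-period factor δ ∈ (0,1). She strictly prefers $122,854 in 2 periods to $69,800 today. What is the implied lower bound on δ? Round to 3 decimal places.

δ > 0.754

The preference means 69800 < δ^2·122854.
Dividing by 122854: δ^2 > 0.56815. Both sides are positive, so the square root keeps the direction.
δ > 0.56815^(1/2) = 0.754.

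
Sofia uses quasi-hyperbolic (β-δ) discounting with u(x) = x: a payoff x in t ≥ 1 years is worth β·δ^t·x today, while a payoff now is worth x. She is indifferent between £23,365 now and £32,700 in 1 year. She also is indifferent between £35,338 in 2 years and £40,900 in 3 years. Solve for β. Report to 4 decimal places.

The second indifference involves only future payoffs, so β cancels: β·δ^2·35338 = β·δ^3·40900, giving δ = 35338/40900 = 0.86401.
The first indifference: 23365 = β·δ·32700, so β = 23365/(δ·32700) = 23365/(0.86401·32700) ≈ 0.8270.

β ≈ 0.8270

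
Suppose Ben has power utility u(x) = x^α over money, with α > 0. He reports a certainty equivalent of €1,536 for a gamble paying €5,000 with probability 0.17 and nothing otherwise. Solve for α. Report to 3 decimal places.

Since u(0) = 0, the lottery's EU is 0.17·5000^α.
Equating: 1536^α = 0.17·5000^α, i.e. 0.3072^α = 0.17.
Taking logs: α·ln(1536/5000) = ln(0.17), so α = -1.771957 / -1.180256 ≈ 1.501.

α ≈ 1.501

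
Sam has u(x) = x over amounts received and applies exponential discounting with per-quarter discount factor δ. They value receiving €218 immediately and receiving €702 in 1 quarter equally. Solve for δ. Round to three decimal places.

δ ≈ 0.311

Equating discounted utilities: u(218) = δ·u(702) ⇒ δ = u(218)/u(702).
With u(x) = x: δ = 218/702 = 0.31054.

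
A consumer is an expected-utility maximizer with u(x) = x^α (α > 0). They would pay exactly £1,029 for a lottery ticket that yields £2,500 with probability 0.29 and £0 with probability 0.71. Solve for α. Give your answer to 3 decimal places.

Since u(0) = 0, the lottery's EU is 0.29·2500^α.
Setting u(1029) equal to that: 1029^α = 0.29·2500^α ⇒ (1029/2500)^α = 0.29.
Take logs: α = ln 0.29 / ln(1029/2500) ≈ 1.39447.

α ≈ 1.394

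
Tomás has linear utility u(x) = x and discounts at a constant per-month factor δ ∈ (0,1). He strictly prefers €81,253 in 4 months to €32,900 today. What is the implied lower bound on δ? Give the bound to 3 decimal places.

δ > 0.798

The preference means 32900 < δ^4·81253.
Hence δ^4 > 32900/81253 = 0.40491, and x ↦ x^(1/4) is increasing on (0,∞).
δ > (32900/81253)^(1/4) ≈ 0.798.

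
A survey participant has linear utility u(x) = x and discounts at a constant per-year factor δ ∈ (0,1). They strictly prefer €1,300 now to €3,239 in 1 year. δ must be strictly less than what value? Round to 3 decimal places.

Under u(x) = x this choice says 1300 > δ·3239.
So δ < 1300/3239 = 0.40136.

δ < 0.401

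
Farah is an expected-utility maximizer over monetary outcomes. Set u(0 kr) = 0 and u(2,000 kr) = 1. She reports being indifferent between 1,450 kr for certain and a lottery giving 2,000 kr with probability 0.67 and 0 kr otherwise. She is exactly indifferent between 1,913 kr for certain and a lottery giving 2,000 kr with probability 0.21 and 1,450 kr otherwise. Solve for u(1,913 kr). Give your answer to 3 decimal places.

First, u(1,450 kr) = 0.67·u(2,000 kr) + 0.33·u(0 kr) = 0.67.
Chaining: u(1,913 kr) = 0.21·1.00 + 0.79·0.67 = 0.7393.

0.739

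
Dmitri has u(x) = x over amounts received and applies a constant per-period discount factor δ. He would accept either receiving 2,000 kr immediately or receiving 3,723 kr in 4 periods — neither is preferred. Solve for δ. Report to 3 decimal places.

Equating discounted utilities: u(2000) = δ^4·u(3723) ⇒ δ^4 = u(2000)/u(3723).
With u(x) = x: δ^4 = 2000/3723 = 0.53720.
Taking the 4th root: δ = 0.53720^(1/4) ≈ 0.856.

δ ≈ 0.856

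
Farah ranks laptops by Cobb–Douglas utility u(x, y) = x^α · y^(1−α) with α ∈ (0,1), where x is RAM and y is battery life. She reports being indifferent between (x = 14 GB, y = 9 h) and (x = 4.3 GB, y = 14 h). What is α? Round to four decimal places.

Indifference: 14^α · 9^(1−α) = 4.3^α · 14^(1−α).
Taking logs: α·ln 14 + (1−α)·ln 9 = α·ln 4.3 + (1−α)·ln 14, i.e. α·1.1804423 = (1−α)·0.4418328.
So α/(1−α) = (0.4418328)/(1.1804423) = 0.3742943, and α = 0.3742943/1.3742943 ≈ 0.2724.

α ≈ 0.2724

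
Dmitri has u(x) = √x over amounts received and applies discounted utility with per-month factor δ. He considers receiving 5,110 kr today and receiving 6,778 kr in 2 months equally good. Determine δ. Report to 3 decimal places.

δ ≈ 0.932

Indifference means u(5110) = δ^2 · u(6778), so δ^2 = u(5110)/u(6778).
With u(x) = √x: δ^2 = √5110/√6778 = √(5110/6778) = 0.86828.
So δ = 0.86828^(1/2) ≈ 0.932.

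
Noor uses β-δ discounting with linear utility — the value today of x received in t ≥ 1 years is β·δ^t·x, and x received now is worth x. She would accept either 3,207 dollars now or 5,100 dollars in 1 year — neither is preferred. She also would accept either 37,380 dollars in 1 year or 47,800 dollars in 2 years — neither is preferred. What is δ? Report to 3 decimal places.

δ ≈ 0.782

Both payoffs in the second observation are in the future, so β drops out: δ^1·37380 = δ^2·47800 ⇒ δ = 37380/47800 = 0.78201.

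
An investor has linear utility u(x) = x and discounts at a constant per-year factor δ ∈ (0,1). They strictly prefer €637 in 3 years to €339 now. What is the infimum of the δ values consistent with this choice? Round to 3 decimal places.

δ > 0.810

Comparing present values: 339 < δ^3·637.
Hence δ^3 > 339/637 = 0.53218, and x ↦ x^(1/3) is increasing on (0,∞).
δ > 0.53218^(1/3) = 0.810.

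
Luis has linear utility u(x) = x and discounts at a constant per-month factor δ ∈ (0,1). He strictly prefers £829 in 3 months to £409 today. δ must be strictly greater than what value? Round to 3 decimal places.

The preference means 409 < δ^3·829.
So δ^3 > 409/829 = 0.49337; taking the cube root of both positive sides preserves the inequality.
δ > 0.49337^(1/3) = 0.790.

δ > 0.790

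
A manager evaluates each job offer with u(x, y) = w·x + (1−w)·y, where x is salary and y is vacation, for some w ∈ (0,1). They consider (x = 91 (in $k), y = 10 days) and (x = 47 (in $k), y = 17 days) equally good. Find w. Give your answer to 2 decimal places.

Indifference: w·91 + (1−w)·10 = w·47 + (1−w)·17.
w·(91−47) = (1−w)·(17−10), i.e. w·44 = (1−w)·7.
So w/(1−w) = 7/44 = 0.1591, giving w = 7/(44+7) = 0.14.

w = 0.14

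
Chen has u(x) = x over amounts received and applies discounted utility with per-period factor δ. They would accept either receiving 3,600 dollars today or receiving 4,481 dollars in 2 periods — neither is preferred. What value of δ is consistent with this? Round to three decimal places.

δ ≈ 0.896

Equating discounted utilities: u(3600) = δ^2·u(4481) ⇒ δ^2 = u(3600)/u(4481).
With u(x) = x: δ^2 = 3600/4481 = 0.80339.
So δ = 0.80339^(1/2) ≈ 0.896.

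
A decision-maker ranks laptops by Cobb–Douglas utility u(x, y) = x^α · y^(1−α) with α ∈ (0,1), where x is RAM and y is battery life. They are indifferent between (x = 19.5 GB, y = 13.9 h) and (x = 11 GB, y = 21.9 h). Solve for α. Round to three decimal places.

α ≈ 0.443

Set the two utilities equal: 19.5^α·13.9^(1−α) = 11^α·21.9^(1−α).
Rearrange to (19.5/11)^α = (21.9/13.9)^(1−α) and take logs: α·0.572519 = (1−α)·0.454598.
So α/(1−α) = (0.454598)/(0.572519) = 0.794031, and α = 0.794031/1.794031 ≈ 0.443.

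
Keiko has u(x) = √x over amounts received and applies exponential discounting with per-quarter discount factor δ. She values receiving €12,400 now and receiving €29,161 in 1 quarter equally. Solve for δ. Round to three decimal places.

Indifference means u(12400) = δ · u(29161), so δ = u(12400)/u(29161).
With u(x) = √x: δ = √12400/√29161 = √(12400/29161) = 0.65209.

δ ≈ 0.652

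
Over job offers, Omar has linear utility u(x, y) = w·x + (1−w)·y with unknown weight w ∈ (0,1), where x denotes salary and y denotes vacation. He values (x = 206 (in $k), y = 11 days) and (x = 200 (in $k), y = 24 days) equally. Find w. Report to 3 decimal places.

w = 0.684

Equating utilities: w·206 + (1−w)·11 = w·200 + (1−w)·24.
Collecting terms: w·6 = (1−w)·13.
Hence w = 13/(6+13) = 13/19 = 0.684.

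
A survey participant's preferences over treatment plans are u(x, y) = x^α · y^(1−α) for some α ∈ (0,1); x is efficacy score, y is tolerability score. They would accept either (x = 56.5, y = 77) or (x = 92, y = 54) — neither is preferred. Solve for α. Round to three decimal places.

α ≈ 0.421

Indifference: 56.5^α · 77^(1−α) = 92^α · 54^(1−α).
(56.5/92)^α = (54/77)^(1−α); take logs: α·ln(56.5/92) = (1−α)·ln(54/77), i.e. α·-0.487548 = (1−α)·-0.354821.
So α/(1−α) = (-0.354821)/(-0.487548) = 0.727766, and α = 0.727766/1.727766 ≈ 0.421.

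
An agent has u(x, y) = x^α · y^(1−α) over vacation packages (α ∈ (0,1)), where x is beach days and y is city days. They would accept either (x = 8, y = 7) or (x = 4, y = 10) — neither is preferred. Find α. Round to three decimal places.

Indifference: 8^α · 7^(1−α) = 4^α · 10^(1−α).
Taking logs: α·ln 8 + (1−α)·ln 7 = α·ln 4 + (1−α)·ln 10, i.e. α·0.693147 = (1−α)·0.356675.
Thus α·(1.049822) = 0.356675, so α = 0.356675/1.049822 ≈ 0.340.

α ≈ 0.340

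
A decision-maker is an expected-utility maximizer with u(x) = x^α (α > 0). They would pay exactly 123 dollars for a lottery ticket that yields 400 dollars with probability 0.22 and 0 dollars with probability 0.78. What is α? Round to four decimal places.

α ≈ 1.2839

The lottery's expected utility is 0.22·u(400) + 0.78·u(0) = 0.22·400^α (since u(0) = 0 for α > 0).
Indifference: 123^α = 0.22·400^α, so (123/400)^α = 0.22.
Taking logs: α·ln(123/400) = ln(0.22), so α = -1.5141277 / -1.1792802 ≈ 1.2839.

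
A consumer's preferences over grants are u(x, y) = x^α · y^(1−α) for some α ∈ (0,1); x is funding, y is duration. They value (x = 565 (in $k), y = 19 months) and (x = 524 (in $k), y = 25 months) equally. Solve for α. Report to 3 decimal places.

Indifference: 565^α · 19^(1−α) = 524^α · 25^(1−α).
Taking logs: α·ln 565 + (1−α)·ln 19 = α·ln 524 + (1−α)·ln 25, i.e. α·0.075334 = (1−α)·0.274437.
With A = 0.075334 and B = 0.274437: α·A = (1−α)·B, so α = B/(A+B) = 0.274437/0.349771 ≈ 0.785.

α ≈ 0.785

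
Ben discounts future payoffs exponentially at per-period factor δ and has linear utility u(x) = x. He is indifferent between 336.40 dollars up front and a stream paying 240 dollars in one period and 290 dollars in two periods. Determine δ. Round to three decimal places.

Present value of the stream is 240·δ + 290·δ². Indifference gives 240δ + 290δ² = 336.40.
So 290δ² + 240δ − 336.40 = 0.
By the quadratic formula (taking the positive root), δ = (−240 + √447824.00) / 580 ≈ 0.740.

δ ≈ 0.740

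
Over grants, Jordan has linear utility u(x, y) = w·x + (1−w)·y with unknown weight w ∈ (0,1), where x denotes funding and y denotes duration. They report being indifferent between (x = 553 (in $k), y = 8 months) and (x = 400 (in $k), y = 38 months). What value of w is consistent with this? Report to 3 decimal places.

Indifference: w·553 + (1−w)·8 = w·400 + (1−w)·38.
Collecting terms: w·153 = (1−w)·30.
The marginal rate of substitution is 30/153, so w = 30/(153+30) = 0.164.

w = 0.164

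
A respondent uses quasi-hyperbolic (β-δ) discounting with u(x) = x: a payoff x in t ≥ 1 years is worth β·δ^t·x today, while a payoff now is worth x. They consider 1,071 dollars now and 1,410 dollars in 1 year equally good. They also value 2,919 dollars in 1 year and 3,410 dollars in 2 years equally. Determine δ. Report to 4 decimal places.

δ ≈ 0.8560

Both payoffs in the second observation are in the future, so β drops out: δ^1·2919 = δ^2·3410 ⇒ δ = 2919/3410 = 0.85601.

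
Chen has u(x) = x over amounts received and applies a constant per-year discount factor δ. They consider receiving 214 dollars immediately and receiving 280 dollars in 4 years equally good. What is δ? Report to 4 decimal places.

Indifference means u(214) = δ^4 · u(280), so δ^4 = u(214)/u(280).
With u(x) = x: δ^4 = 214/280 = 0.76429.
So δ = 0.76429^(1/4) ≈ 0.9350.

δ ≈ 0.9350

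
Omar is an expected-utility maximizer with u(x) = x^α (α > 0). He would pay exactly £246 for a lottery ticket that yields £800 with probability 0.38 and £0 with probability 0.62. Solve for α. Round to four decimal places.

The lottery's expected utility is 0.38·u(800) + 0.62·u(0) = 0.38·800^α (since u(0) = 0 for α > 0).
Setting u(246) equal to that: 246^α = 0.38·800^α ⇒ (246/800)^α = 0.38.
Taking logs: α·ln(246/800) = ln(0.38), so α = -0.9675840 / -1.1792802 ≈ 0.8205.

α ≈ 0.8205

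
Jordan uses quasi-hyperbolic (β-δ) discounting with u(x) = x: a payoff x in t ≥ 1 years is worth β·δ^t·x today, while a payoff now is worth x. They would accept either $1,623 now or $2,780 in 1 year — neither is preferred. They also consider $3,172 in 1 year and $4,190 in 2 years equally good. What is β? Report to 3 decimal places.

Both payoffs in the second observation are in the future, so β drops out: δ^1·3172 = δ^2·4190 ⇒ δ = 3172/4190 = 0.75704.
Substituting δ into 1623 = β·δ·2780: β = 1623/(2104.573) ≈ 0.771.

β ≈ 0.771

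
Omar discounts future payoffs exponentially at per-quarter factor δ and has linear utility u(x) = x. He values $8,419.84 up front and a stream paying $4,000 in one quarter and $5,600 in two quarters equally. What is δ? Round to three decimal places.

The stream is worth 4000δ + 5600δ² today, so 4000δ + 5600δ² = 8419.84.
So 5600δ² + 4000δ − 8419.84 = 0.
The positive root is δ = [−4000 + √(4000² + 4·5600·8419.84)] / (2·5600) = (−4000 + 14304.000)/11200 ≈ 0.920.

δ ≈ 0.920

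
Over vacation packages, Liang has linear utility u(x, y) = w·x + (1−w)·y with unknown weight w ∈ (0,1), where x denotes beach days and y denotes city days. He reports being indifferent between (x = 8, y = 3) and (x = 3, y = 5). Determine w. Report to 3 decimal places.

Indifference: w·8 + (1−w)·3 = w·3 + (1−w)·5.
Rearranging, 5·w − 2·(1−w) = 0.
So w/(1−w) = 2/5 = 0.4000, giving w = 2/(5+2) = 0.286.

w = 0.286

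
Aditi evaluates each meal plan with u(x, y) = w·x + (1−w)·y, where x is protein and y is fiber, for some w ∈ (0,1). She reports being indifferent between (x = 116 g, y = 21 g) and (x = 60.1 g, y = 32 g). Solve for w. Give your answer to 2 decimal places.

w = 0.16

u(116,21) = u(60.1,32) means w·116 + (1−w)·21 = w·60.1 + (1−w)·32.
w·(116−60.1) = (1−w)·(32−21), i.e. w·55.9 = (1−w)·11.
So w/(1−w) = 11/55.9 = 0.1968, giving w = 11/(55.9+11) = 0.16.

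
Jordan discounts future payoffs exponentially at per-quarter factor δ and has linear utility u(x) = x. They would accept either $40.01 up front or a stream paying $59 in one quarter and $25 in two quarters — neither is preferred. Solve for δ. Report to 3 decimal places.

δ ≈ 0.550

Present value of the stream is 59·δ + 25·δ². Indifference gives 59δ + 25δ² = 40.01.
That is, 25δ² + 59δ − 40.01 = 0, a quadratic in δ.
By the quadratic formula (taking the positive root), δ = (−59 + √7482.00) / 50 ≈ 0.550.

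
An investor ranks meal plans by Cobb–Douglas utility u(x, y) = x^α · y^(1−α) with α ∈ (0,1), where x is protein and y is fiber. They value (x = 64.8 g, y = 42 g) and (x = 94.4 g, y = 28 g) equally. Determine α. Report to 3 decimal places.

Set the two utilities equal: 64.8^α·42^(1−α) = 94.4^α·28^(1−α).
Taking logs: α·ln 64.8 + (1−α)·ln 42 = α·ln 94.4 + (1−α)·ln 28, i.e. α·-0.376235 = (1−α)·-0.405465.
With A = -0.376235 and B = -0.405465: α·A = (1−α)·B, so α = B/(A+B) = -0.405465/-0.781700 ≈ 0.519.

α ≈ 0.519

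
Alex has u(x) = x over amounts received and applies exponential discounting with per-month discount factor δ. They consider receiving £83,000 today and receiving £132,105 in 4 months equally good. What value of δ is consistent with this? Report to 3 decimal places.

Indifference means u(83000) = δ^4 · u(132105), so δ^4 = u(83000)/u(132105).
With u(x) = x: δ^4 = 83000/132105 = 0.62829.
So δ = 0.62829^(1/4) ≈ 0.890.

δ ≈ 0.890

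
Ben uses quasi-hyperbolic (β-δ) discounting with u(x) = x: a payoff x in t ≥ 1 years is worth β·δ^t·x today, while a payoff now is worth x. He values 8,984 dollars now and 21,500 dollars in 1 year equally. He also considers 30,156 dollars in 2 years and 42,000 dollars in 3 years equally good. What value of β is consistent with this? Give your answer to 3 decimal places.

β ≈ 0.582

Both payoffs in the second observation are in the future, so β drops out: δ^2·30156 = δ^3·42000 ⇒ δ = 30156/42000 = 0.71800.
The first indifference: 8984 = β·δ·21500, so β = 8984/(δ·21500) = 8984/(0.71800·21500) ≈ 0.582.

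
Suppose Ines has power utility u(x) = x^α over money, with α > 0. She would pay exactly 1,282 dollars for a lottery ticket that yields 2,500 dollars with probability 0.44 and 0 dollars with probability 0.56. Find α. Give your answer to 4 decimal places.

Since u(0) = 0, the lottery's EU is 0.44·2500^α.
Indifference: 1282^α = 0.44·2500^α, so (1282/2500)^α = 0.44.
Take logs: α = ln 0.44 / ln(1282/2500) ≈ 1.229253.

α ≈ 1.2293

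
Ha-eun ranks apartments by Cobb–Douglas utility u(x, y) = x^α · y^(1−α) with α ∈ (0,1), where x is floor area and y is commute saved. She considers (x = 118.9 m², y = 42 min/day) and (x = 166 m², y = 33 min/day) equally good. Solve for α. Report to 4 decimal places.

α ≈ 0.4195

Indifference: 118.9^α · 42^(1−α) = 166^α · 33^(1−α).
(118.9/166)^α = (33/42)^(1−α); take logs: α·ln(118.9/166) = (1−α)·ln(33/42), i.e. α·-0.3337050 = (1−α)·-0.2411621.
Thus α·(-0.5748671) = -0.2411621, so α = -0.2411621/-0.5748671 ≈ 0.4195.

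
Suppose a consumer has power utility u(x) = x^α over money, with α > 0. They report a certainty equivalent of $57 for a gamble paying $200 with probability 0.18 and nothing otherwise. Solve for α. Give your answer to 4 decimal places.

α ≈ 1.3661

Since u(0) = 0, the lottery's EU is 0.18·200^α.
Equating: 57^α = 0.18·200^α, i.e. 0.2850^α = 0.18.
Take logs: α = ln 0.18 / ln(57/200) ≈ 1.366084.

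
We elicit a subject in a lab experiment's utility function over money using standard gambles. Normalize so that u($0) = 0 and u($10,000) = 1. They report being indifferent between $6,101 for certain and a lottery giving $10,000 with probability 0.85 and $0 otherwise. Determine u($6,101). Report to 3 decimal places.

0.850

The indifference gives u($6,101) = 0.85·u($10,000) + 0.15·u($0) = 0.85·1 + 0.15·0 = 0.85.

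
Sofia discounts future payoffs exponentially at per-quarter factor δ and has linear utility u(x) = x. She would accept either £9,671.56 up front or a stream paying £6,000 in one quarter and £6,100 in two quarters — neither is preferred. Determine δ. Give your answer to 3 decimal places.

δ ≈ 0.860

The stream is worth 6000δ + 6100δ² today, so 6000δ + 6100δ² = 9671.56.
That is, 6100δ² + 6000δ − 9671.56 = 0, a quadratic in δ.
The positive root is δ = [−6000 + √(6000² + 4·6100·9671.56)] / (2·6100) = (−6000 + 16492.000)/12200 ≈ 0.860.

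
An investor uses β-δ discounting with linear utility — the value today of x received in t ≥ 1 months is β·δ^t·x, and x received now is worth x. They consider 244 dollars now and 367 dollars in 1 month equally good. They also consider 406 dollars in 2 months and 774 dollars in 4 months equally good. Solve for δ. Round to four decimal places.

δ ≈ 0.7243

The second indifference involves only future payoffs, so β cancels: β·δ^2·406 = β·δ^4·774, giving δ^2 = 406/774 = 0.52455, so δ = 0.72426.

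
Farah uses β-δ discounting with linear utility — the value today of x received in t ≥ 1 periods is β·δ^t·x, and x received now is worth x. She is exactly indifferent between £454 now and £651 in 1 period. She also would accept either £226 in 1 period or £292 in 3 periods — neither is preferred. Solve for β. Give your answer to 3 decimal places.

β ≈ 0.793

From the later pair, β·δ^1·226 = β·δ^3·292; dividing through, δ^2 = 226/292 = 0.77397, so δ = 0.87976.
The first indifference: 454 = β·δ·651, so β = 454/(δ·651) = 454/(0.87976·651) ≈ 0.793.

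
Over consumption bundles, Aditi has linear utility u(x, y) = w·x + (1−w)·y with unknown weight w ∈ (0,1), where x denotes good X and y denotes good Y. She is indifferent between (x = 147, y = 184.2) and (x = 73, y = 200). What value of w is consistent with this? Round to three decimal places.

Equating utilities: w·147 + (1−w)·184.2 = w·73 + (1−w)·200.
Rearranging, 74·w − 15.8·(1−w) = 0.
The marginal rate of substitution is 15.8/74, so w = 15.8/(74+15.8) = 0.176.

w = 0.176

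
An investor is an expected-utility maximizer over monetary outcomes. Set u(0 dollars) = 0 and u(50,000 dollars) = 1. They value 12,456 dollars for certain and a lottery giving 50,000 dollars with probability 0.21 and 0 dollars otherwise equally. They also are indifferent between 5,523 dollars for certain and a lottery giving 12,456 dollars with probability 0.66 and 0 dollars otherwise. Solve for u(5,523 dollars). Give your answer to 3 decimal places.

0.139

First, u(12,456 dollars) = 0.21·u(50,000 dollars) + 0.79·u(0 dollars) = 0.21.
Chaining: u(5,523 dollars) = 0.66·0.21 + 0.34·0.00 = 0.1386.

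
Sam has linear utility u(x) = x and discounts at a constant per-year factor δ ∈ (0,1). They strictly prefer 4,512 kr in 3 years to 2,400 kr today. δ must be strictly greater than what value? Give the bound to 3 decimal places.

Comparing present values: 2400 < δ^3·4512.
Dividing by 4512: δ^3 > 0.53191. Both sides are positive, so the cube root keeps the direction.
δ > 0.53191^(1/3) = 0.810.

δ > 0.810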